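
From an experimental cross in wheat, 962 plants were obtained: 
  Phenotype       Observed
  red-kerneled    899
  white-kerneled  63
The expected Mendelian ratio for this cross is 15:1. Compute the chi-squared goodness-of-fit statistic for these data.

0.147

Under the 15:1 hypothesis (Σ ratio = 16, N = 962):
  red-kerneled: 962 × 15/16 = 901.875
  white-kerneled: 962 × 1/16 = 60.125
χ² = Σ (O − E)² / E
  red-kerneled: (899 − 901.875)² / 901.875 = 0.0092
  white-kerneled: (63 − 60.125)² / 60.125 = 0.1375
χ² = 0.0092 + 0.1375 = 0.1467 ≈ 0.147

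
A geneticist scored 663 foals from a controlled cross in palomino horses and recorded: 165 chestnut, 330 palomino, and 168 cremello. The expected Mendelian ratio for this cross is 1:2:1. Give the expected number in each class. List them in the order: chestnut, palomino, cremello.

Under the 1:2:1 hypothesis (Σ ratio = 4, N = 663):
  chestnut: 663 × 1/4 = 165.75
  palomino: 663 × 2/4 = 331.5
  cremello: 663 × 1/4 = 165.75

165.75, 331.5, 165.75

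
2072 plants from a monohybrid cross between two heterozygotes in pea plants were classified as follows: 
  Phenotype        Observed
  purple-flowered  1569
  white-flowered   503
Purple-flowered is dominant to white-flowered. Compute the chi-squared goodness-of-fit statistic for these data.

For a monohybrid cross between heterozygotes with complete dominance, the expected phenotypic ratio is 3:1.
Under the 3:1 hypothesis (Σ ratio = 4, N = 2072):
  purple-flowered: 2072 × 3/4 = 1554
  white-flowered: 2072 × 1/4 = 518
χ² = Σ (O − E)² / E
  purple-flowered: (1569 − 1554)² / 1554 = 0.1448
  white-flowered: (503 − 518)² / 518 = 0.4344
χ² = 0.1448 + 0.4344 = 0.5792 ≈ 0.579

0.579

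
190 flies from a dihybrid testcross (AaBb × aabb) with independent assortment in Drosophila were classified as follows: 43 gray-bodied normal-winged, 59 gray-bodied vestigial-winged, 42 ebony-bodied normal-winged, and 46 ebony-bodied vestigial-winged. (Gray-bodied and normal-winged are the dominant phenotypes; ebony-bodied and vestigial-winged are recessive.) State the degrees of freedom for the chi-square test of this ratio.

A dihybrid testcross with independent assortment gives a 1:1:1:1 ratio.
A goodness-of-fit test with 4 phenotype classes has df = 4 − 1 = 3.

3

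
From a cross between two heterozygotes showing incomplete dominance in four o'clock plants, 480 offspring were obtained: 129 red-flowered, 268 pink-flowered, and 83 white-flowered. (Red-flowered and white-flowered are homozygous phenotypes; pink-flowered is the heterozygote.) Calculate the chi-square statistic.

15.350

With incomplete dominance, a heterozygote × heterozygote cross gives a 1:2:1 phenotypic ratio.
Total ratio parts = 4. Expected numbers out of 480:
  red-flowered: 480 × 1/4 = 120
  pink-flowered: 480 × 2/4 = 240
  white-flowered: 480 × 1/4 = 120
χ² = Σ (O − E)² / E
  red-flowered: (129 − 120)² / 120 = 0.6750
  pink-flowered: (268 − 240)² / 240 = 3.2667
  white-flowered: (83 − 120)² / 120 = 11.4083
χ² = 0.6750 + 3.2667 + 11.4083 = 15.350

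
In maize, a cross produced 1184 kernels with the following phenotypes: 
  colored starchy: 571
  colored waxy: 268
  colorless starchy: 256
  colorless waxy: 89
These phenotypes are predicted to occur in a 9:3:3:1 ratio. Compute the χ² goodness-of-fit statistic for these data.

31.330

Under the 9:3:3:1 hypothesis (Σ ratio = 16, N = 1184):
  colored starchy: 1184 × 9/16 = 666
  colored waxy: 1184 × 3/16 = 222
  colorless starchy: 1184 × 3/16 = 222
  colorless waxy: 1184 × 1/16 = 74
χ² = Σ (O − E)² / E
  colored starchy: (571 − 666)² / 666 = 13.5511
  colored waxy: (268 − 222)² / 222 = 9.5315
  colorless starchy: (256 − 222)² / 222 = 5.2072
  colorless waxy: (89 − 74)² / 74 = 3.0405
χ² = 13.5511 + 9.5315 + 5.2072 + 3.0405 = 31.3303 ≈ 31.330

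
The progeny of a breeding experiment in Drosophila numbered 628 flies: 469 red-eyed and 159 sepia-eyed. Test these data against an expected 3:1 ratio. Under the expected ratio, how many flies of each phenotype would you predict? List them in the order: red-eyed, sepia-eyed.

471, 157

Under the 3:1 hypothesis (Σ ratio = 4, N = 628):
  red-eyed: 628 × 3/4 = 471
  sepia-eyed: 628 × 1/4 = 157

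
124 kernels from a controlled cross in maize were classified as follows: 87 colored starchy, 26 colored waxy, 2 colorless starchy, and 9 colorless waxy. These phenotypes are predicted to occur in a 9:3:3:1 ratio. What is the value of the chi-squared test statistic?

Under the 9:3:3:1 hypothesis (Σ ratio = 16, N = 124):
  colored starchy: 124 × 9/16 = 69.75
  colored waxy: 124 × 3/16 = 23.25
  colorless starchy: 124 × 3/16 = 23.25
  colorless waxy: 124 × 1/16 = 7.75
χ² = Σ (O − E)² / E
  colored starchy: (87 − 69.75)² / 69.75 = 4.2661
  colored waxy: (26 − 23.25)² / 23.25 = 0.3253
  colorless starchy: (2 − 23.25)² / 23.25 = 19.4220
  colorless waxy: (9 − 7.75)² / 7.75 = 0.2016
χ² = 4.2661 + 0.3253 + 19.4220 + 0.2016 = 24.215

24.215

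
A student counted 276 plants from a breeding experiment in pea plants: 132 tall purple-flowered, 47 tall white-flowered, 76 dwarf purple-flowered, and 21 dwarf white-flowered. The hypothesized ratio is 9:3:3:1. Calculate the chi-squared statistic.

16.097

Expected counts for N = 276 under a 9:3:3:1 ratio (total parts = 16):
  tall purple-flowered: 276 × 9/16 = 155.25
  tall white-flowered: 276 × 3/16 = 51.75
  dwarf purple-flowered: 276 × 3/16 = 51.75
  dwarf white-flowered: 276 × 1/16 = 17.25
χ² = Σ (O − E)² / E
  tall purple-flowered: (132 − 155.25)² / 155.25 = 3.4819
  tall white-flowered: (47 − 51.75)² / 51.75 = 0.4360
  dwarf purple-flowered: (76 − 51.75)² / 51.75 = 11.3635
  dwarf white-flowered: (21 − 17.25)² / 17.25 = 0.8152
χ² = 3.4819 + 0.4360 + 11.3635 + 0.8152 = 16.0966 ≈ 16.097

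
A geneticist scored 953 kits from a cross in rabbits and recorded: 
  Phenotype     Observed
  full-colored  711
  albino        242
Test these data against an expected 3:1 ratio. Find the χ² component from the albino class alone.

0.059

Under the 3:1 hypothesis (Σ ratio = 4, N = 953):
  full-colored: 953 × 3/4 = 714.75
  albino: 953 × 1/4 = 238.25
Contribution of albino: (242 − 238.25)² / 238.25 = 0.0590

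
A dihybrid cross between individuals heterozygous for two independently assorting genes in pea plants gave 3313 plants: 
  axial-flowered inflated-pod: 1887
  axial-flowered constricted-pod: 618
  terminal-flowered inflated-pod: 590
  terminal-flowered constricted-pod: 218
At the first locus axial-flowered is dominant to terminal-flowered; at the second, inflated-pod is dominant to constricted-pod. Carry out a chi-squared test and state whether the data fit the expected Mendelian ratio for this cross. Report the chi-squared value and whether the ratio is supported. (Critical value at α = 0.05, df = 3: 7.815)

2.455; consistent

A dihybrid F₂ with independent assortment and complete dominance at both loci gives a 9:3:3:1 phenotypic ratio.
Total ratio parts = 16. Expected numbers out of 3313:
  axial-flowered inflated-pod: 3313 × 9/16 = 1863.5625
  axial-flowered constricted-pod: 3313 × 3/16 = 621.1875
  terminal-flowered inflated-pod: 3313 × 3/16 = 621.1875
  terminal-flowered constricted-pod: 3313 × 1/16 = 207.0625
χ² = Σ (O − E)² / E
  axial-flowered inflated-pod: (1887 − 1863.5625)² / 1863.5625 = 0.2948
  axial-flowered constricted-pod: (618 − 621.1875)² / 621.1875 = 0.0164
  terminal-flowered inflated-pod: (590 − 621.1875)² / 621.1875 = 1.5658
  terminal-flowered constricted-pod: (218 − 207.0625)² / 207.0625 = 0.5777
χ² = 0.2948 + 0.0164 + 1.5658 + 0.5777 = 2.4547 ≈ 2.455
Degrees of freedom = 4 − 1 = 3; critical value at α = 0.05 is 7.815.
Since 2.455 < 7.815, we fail to reject the null hypothesis — the data are consistent with the 9:3:3:1 ratio.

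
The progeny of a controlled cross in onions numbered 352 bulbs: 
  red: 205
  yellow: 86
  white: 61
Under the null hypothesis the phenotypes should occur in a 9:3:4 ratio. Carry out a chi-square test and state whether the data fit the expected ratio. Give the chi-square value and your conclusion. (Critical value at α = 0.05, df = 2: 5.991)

14.592; not consistent

Total ratio parts = 16. Expected numbers out of 352:
  red: 352 × 9/16 = 198
  yellow: 352 × 3/16 = 66
  white: 352 × 4/16 = 88
χ² = Σ (O − E)² / E
  red: (205 − 198)² / 198 = 0.2475
  yellow: (86 − 66)² / 66 = 6.0606
  white: (61 − 88)² / 88 = 8.2841
χ² = 0.2475 + 6.0606 + 8.2841 = 14.5922 ≈ 14.592
Degrees of freedom = 3 − 1 = 2; critical value at α = 0.05 is 5.991.
Since 14.592 > 5.991, we reject the null hypothesis — the data do not fit the 9:3:4 ratio.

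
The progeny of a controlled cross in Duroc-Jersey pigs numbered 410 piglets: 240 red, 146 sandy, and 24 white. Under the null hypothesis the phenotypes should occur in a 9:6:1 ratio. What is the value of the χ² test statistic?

Expected counts for N = 410 under a 9:6:1 ratio (total parts = 16):
  red: 410 × 9/16 = 230.625
  sandy: 410 × 6/16 = 153.75
  white: 410 × 1/16 = 25.625
χ² = Σ (O − E)² / E
  red: (240 − 230.625)² / 230.625 = 0.3811
  sandy: (146 − 153.75)² / 153.75 = 0.3907
  white: (24 − 25.625)² / 25.625 = 0.1030
χ² = 0.3811 + 0.3907 + 0.1030 = 0.8748 ≈ 0.875

0.875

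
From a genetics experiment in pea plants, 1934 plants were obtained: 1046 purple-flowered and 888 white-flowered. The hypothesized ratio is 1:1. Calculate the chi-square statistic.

12.908

Expected counts for N = 1934 under a 1:1 ratio (total parts = 2):
  purple-flowered: 1934 × 1/2 = 967
  white-flowered: 1934 × 1/2 = 967
χ² = Σ (O − E)² / E
  purple-flowered: (1046 − 967)² / 967 = 6.4540
  white-flowered: (888 − 967)² / 967 = 6.4540
χ² = 6.4540 + 6.4540 = 12.908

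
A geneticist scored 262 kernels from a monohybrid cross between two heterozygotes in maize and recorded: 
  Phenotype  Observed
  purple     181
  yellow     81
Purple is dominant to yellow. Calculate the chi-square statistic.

4.891

For a monohybrid cross between heterozygotes with complete dominance, the expected phenotypic ratio is 3:1.
Under the 3:1 hypothesis (Σ ratio = 4, N = 262):
  purple: 262 × 3/4 = 196.5
  yellow: 262 × 1/4 = 65.5
χ² = Σ (O − E)² / E
  purple: (181 − 196.5)² / 196.5 = 1.2226
  yellow: (81 − 65.5)² / 65.5 = 3.6679
χ² = 1.2226 + 3.6679 = 4.8905 ≈ 4.891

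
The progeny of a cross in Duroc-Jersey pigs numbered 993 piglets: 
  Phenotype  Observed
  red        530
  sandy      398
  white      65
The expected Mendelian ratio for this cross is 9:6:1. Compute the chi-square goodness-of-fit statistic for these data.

3.363

The 9:6:1 ratio has 16 parts, so with N = 993 the expected counts are:
  red: 993 × 9/16 = 558.5625
  sandy: 993 × 6/16 = 372.375
  white: 993 × 1/16 = 62.0625
χ² = Σ (O − E)² / E
  red: (530 − 558.5625)² / 558.5625 = 1.4606
  sandy: (398 − 372.375)² / 372.375 = 1.7634
  white: (65 − 62.0625)² / 62.0625 = 0.1390
χ² = 1.4606 + 1.7634 + 0.1390 = 3.363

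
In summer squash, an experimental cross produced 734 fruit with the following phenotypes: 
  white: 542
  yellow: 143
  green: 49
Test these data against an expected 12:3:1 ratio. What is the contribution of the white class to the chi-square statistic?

Total ratio parts = 16. Expected numbers out of 734:
  white: 734 × 12/16 = 550.5
  yellow: 734 × 3/16 = 137.625
  green: 734 × 1/16 = 45.875
Contribution of white: (542 − 550.5)² / 550.5 = 0.1312

0.131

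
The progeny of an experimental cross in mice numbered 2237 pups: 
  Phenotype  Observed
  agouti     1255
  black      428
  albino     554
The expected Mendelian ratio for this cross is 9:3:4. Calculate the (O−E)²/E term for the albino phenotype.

0.049

The 9:3:4 ratio has 16 parts, so with N = 2237 the expected counts are:
  agouti: 2237 × 9/16 = 1258.3125
  black: 2237 × 3/16 = 419.4375
  albino: 2237 × 4/16 = 559.25
Contribution of albino: (554 − 559.25)² / 559.25 = 0.0493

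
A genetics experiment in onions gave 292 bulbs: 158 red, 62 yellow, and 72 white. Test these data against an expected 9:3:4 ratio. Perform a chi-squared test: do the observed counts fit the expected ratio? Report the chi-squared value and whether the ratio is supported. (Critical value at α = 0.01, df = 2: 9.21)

1.212; consistent

Total ratio parts = 16. Expected numbers out of 292:
  red: 292 × 9/16 = 164.25
  yellow: 292 × 3/16 = 54.75
  white: 292 × 4/16 = 73
χ² = Σ (O − E)² / E
  red: (158 − 164.25)² / 164.25 = 0.2378
  yellow: (62 − 54.75)² / 54.75 = 0.9600
  white: (72 − 73)² / 73 = 0.0137
χ² = 0.2378 + 0.9600 + 0.0137 = 1.2115 ≈ 1.212
Degrees of freedom = 3 − 1 = 2; critical value at α = 0.01 is 9.21.
Since 1.212 < 9.21, we fail to reject the null hypothesis — the data are consistent with the 9:3:4 ratio.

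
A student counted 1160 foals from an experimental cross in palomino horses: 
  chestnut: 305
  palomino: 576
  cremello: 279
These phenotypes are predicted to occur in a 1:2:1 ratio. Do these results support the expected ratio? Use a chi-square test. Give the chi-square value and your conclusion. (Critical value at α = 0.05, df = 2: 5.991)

Under the 1:2:1 hypothesis (Σ ratio = 4, N = 1160):
  chestnut: 1160 × 1/4 = 290
  palomino: 1160 × 2/4 = 580
  cremello: 1160 × 1/4 = 290
χ² = Σ (O − E)² / E
  chestnut: (305 − 290)² / 290 = 0.7759
  palomino: (576 − 580)² / 580 = 0.0276
  cremello: (279 − 290)² / 290 = 0.4172
χ² = 0.7759 + 0.0276 + 0.4172 = 1.2207 ≈ 1.221
Degrees of freedom = 3 − 1 = 2; critical value at α = 0.05 is 5.991.
Since 1.221 < 5.991, we fail to reject the null hypothesis — the data are consistent with the 1:2:1 ratio.

1.221; consistent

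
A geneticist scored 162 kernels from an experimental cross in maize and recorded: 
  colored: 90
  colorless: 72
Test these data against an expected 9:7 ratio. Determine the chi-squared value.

0.032

The 9:7 ratio has 16 parts, so with N = 162 the expected counts are:
  colored: 162 × 9/16 = 91.125
  colorless: 162 × 7/16 = 70.875
χ² = Σ (O − E)² / E
  colored: (90 − 91.125)² / 91.125 = 0.0139
  colorless: (72 − 70.875)² / 70.875 = 0.0179
χ² = 0.0139 + 0.0179 = 0.0318 ≈ 0.032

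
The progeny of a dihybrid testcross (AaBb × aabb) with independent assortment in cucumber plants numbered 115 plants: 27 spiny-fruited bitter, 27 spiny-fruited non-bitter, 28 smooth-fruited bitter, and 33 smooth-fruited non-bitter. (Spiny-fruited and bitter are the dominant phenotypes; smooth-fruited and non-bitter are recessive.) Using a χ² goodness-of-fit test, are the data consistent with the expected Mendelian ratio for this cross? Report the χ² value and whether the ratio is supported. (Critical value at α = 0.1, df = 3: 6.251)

0.861; consistent

A dihybrid testcross with independent assortment gives a 1:1:1:1 ratio.
Total ratio parts = 4. Expected numbers out of 115:
  spiny-fruited bitter: 115 × 1/4 = 28.75
  spiny-fruited non-bitter: 115 × 1/4 = 28.75
  smooth-fruited bitter: 115 × 1/4 = 28.75
  smooth-fruited non-bitter: 115 × 1/4 = 28.75
χ² = Σ (O − E)² / E
  spiny-fruited bitter: (27 − 28.75)² / 28.75 = 0.1065
  spiny-fruited non-bitter: (27 − 28.75)² / 28.75 = 0.1065
  smooth-fruited bitter: (28 − 28.75)² / 28.75 = 0.0196
  smooth-fruited non-bitter: (33 − 28.75)² / 28.75 = 0.6283
χ² = 0.1065 + 0.1065 + 0.0196 + 0.6283 = 0.8609 ≈ 0.861
Degrees of freedom = 4 − 1 = 3; critical value at α = 0.1 is 6.251.
Since 0.861 < 6.251, we fail to reject the null hypothesis — the data are consistent with the 1:1:1:1 ratio.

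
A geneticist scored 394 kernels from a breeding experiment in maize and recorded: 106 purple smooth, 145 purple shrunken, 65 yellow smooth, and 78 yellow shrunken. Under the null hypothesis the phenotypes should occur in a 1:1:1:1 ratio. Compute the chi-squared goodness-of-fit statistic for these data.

38.183

Under the 1:1:1:1 hypothesis (Σ ratio = 4, N = 394):
  purple smooth: 394 × 1/4 = 98.5
  purple shrunken: 394 × 1/4 = 98.5
  yellow smooth: 394 × 1/4 = 98.5
  yellow shrunken: 394 × 1/4 = 98.5
χ² = Σ (O − E)² / E
  purple smooth: (106 − 98.5)² / 98.5 = 0.5711
  purple shrunken: (145 − 98.5)² / 98.5 = 21.9518
  yellow smooth: (65 − 98.5)² / 98.5 = 11.3934
  yellow shrunken: (78 − 98.5)² / 98.5 = 4.2665
χ² = 0.5711 + 21.9518 + 11.3934 + 4.2665 = 38.1828 ≈ 38.183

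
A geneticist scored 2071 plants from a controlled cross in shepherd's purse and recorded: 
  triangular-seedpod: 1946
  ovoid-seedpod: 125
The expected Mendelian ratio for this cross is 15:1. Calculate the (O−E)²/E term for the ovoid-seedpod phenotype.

Under the 15:1 hypothesis (Σ ratio = 16, N = 2071):
  triangular-seedpod: 2071 × 15/16 = 1941.5625
  ovoid-seedpod: 2071 × 1/16 = 129.4375
Contribution of ovoid-seedpod: (125 − 129.4375)² / 129.4375 = 0.1521

0.152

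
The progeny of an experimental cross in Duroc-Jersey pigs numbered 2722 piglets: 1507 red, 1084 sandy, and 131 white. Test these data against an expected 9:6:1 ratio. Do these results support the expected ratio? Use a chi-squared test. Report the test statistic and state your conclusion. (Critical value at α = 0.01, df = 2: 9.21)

Under the 9:6:1 hypothesis (Σ ratio = 16, N = 2722):
  red: 2722 × 9/16 = 1531.125
  sandy: 2722 × 6/16 = 1020.75
  white: 2722 × 1/16 = 170.125
χ² = Σ (O − E)² / E
  red: (1507 − 1531.125)² / 1531.125 = 0.3801
  sandy: (1084 − 1020.75)² / 1020.75 = 3.9192
  white: (131 − 170.125)² / 170.125 = 8.9979
χ² = 0.3801 + 3.9192 + 8.9979 = 13.2972 ≈ 13.297
Degrees of freedom = 3 − 1 = 2; critical value at α = 0.01 is 9.21.
Since 13.297 > 9.21, we reject the null hypothesis — the data do not fit the 9:6:1 ratio.

13.297; not consistent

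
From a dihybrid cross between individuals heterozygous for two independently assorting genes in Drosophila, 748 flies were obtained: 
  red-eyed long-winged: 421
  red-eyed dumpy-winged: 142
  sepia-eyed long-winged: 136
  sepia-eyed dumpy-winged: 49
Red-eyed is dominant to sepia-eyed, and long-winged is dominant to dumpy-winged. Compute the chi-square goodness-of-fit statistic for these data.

A dihybrid F₂ with independent assortment and complete dominance at both loci gives a 9:3:3:1 phenotypic ratio.
The 9:3:3:1 ratio has 16 parts, so with N = 748 the expected counts are:
  red-eyed long-winged: 748 × 9/16 = 420.75
  red-eyed dumpy-winged: 748 × 3/16 = 140.25
  sepia-eyed long-winged: 748 × 3/16 = 140.25
  sepia-eyed dumpy-winged: 748 × 1/16 = 46.75
χ² = Σ (O − E)² / E
  red-eyed long-winged: (421 − 420.75)² / 420.75 = 0.0001
  red-eyed dumpy-winged: (142 − 140.25)² / 140.25 = 0.0218
  sepia-eyed long-winged: (136 − 140.25)² / 140.25 = 0.1288
  sepia-eyed dumpy-winged: (49 − 46.75)² / 46.75 = 0.1083
χ² = 0.0001 + 0.0218 + 0.1288 + 0.1083 = 0.259

0.259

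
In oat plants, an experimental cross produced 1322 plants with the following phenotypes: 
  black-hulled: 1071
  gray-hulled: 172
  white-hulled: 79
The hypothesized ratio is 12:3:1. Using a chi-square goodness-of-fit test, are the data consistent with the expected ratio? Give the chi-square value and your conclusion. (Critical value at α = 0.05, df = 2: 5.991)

Expected counts for N = 1322 under a 12:3:1 ratio (total parts = 16):
  black-hulled: 1322 × 12/16 = 991.5
  gray-hulled: 1322 × 3/16 = 247.875
  white-hulled: 1322 × 1/16 = 82.625
χ² = Σ (O − E)² / E
  black-hulled: (1071 − 991.5)² / 991.5 = 6.3744
  gray-hulled: (172 − 247.875)² / 247.875 = 23.2255
  white-hulled: (79 − 82.625)² / 82.625 = 0.1590
χ² = 6.3744 + 23.2255 + 0.1590 = 29.7589 ≈ 29.759
Degrees of freedom = 3 − 1 = 2; critical value at α = 0.05 is 5.991.
Since 29.759 > 5.991, we reject the null hypothesis — the data do not fit the 12:3:1 ratio.

29.759; not consistent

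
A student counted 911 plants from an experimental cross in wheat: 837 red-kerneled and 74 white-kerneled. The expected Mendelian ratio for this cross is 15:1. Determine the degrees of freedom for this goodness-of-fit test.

A goodness-of-fit test with 2 phenotype classes has df = 2 − 1 = 1.

1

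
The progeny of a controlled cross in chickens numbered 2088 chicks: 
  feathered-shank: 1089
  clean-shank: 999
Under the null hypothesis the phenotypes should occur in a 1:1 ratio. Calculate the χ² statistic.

Expected counts for N = 2088 under a 1:1 ratio (total parts = 2):
  feathered-shank: 2088 × 1/2 = 1044
  clean-shank: 2088 × 1/2 = 1044
χ² = Σ (O − E)² / E
  feathered-shank: (1089 − 1044)² / 1044 = 1.9397
  clean-shank: (999 − 1044)² / 1044 = 1.9397
χ² = 1.9397 + 1.9397 = 3.8794 ≈ 3.879

3.879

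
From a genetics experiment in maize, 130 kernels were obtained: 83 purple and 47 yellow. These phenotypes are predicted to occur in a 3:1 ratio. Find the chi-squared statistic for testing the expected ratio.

Total ratio parts = 4. Expected numbers out of 130:
  purple: 130 × 3/4 = 97.5
  yellow: 130 × 1/4 = 32.5
χ² = Σ (O − E)² / E
  purple: (83 − 97.5)² / 97.5 = 2.1564
  yellow: (47 − 32.5)² / 32.5 = 6.4692
χ² = 2.1564 + 6.4692 = 8.6256 ≈ 8.626

8.626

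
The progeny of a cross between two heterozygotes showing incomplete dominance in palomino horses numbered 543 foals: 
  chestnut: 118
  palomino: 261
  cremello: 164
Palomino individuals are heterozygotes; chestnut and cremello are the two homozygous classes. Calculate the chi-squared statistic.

With incomplete dominance, a heterozygote × heterozygote cross gives a 1:2:1 phenotypic ratio.
Expected counts for N = 543 under a 1:2:1 ratio (total parts = 4):
  chestnut: 543 × 1/4 = 135.75
  palomino: 543 × 2/4 = 271.5
  cremello: 543 × 1/4 = 135.75
χ² = Σ (O − E)² / E
  chestnut: (118 − 135.75)² / 135.75 = 2.3209
  palomino: (261 − 271.5)² / 271.5 = 0.4061
  cremello: (164 − 135.75)² / 135.75 = 5.8789
χ² = 2.3209 + 0.4061 + 5.8789 = 8.6059 ≈ 8.606

8.606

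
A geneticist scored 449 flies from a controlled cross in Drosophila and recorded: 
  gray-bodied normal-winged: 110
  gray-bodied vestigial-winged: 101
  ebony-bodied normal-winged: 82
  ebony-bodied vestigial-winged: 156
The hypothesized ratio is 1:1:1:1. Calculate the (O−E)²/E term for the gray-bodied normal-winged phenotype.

Total ratio parts = 4. Expected numbers out of 449:
  gray-bodied normal-winged: 449 × 1/4 = 112.25
  gray-bodied vestigial-winged: 449 × 1/4 = 112.25
  ebony-bodied normal-winged: 449 × 1/4 = 112.25
  ebony-bodied vestigial-winged: 449 × 1/4 = 112.25
Contribution of gray-bodied normal-winged: (110 − 112.25)² / 112.25 = 0.0451

0.045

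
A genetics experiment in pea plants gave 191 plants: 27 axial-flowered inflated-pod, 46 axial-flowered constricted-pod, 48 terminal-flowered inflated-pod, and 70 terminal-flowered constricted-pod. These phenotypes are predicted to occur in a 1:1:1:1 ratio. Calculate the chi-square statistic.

Under the 1:1:1:1 hypothesis (Σ ratio = 4, N = 191):
  axial-flowered inflated-pod: 191 × 1/4 = 47.75
  axial-flowered constricted-pod: 191 × 1/4 = 47.75
  terminal-flowered inflated-pod: 191 × 1/4 = 47.75
  terminal-flowered constricted-pod: 191 × 1/4 = 47.75
χ² = Σ (O − E)² / E
  axial-flowered inflated-pod: (27 − 47.75)² / 47.75 = 9.0170
  axial-flowered constricted-pod: (46 − 47.75)² / 47.75 = 0.0641
  terminal-flowered inflated-pod: (48 − 47.75)² / 47.75 = 0.0013
  terminal-flowered constricted-pod: (70 − 47.75)² / 47.75 = 10.3678
χ² = 9.0170 + 0.0641 + 0.0013 + 10.3678 = 19.4502 ≈ 19.450

19.450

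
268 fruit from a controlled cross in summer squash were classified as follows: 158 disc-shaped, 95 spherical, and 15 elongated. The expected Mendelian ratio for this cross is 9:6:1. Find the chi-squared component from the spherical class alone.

0.301

Expected counts for N = 268 under a 9:6:1 ratio (total parts = 16):
  disc-shaped: 268 × 9/16 = 150.75
  spherical: 268 × 6/16 = 100.5
  elongated: 268 × 1/16 = 16.75
Contribution of spherical: (95 − 100.5)² / 100.5 = 0.3010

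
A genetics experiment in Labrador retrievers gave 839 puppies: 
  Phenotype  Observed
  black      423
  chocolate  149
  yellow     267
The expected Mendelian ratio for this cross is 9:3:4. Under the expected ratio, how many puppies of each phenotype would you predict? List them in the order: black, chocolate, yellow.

471.9375, 157.3125, 209.75

Expected counts for N = 839 under a 9:3:4 ratio (total parts = 16):
  black: 839 × 9/16 = 471.9375
  chocolate: 839 × 3/16 = 157.3125
  yellow: 839 × 4/16 = 209.75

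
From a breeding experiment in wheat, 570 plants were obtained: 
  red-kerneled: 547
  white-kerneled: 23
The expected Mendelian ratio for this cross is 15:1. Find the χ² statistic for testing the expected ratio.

4.772

Total ratio parts = 16. Expected numbers out of 570:
  red-kerneled: 570 × 15/16 = 534.375
  white-kerneled: 570 × 1/16 = 35.625
χ² = Σ (O − E)² / E
  red-kerneled: (547 − 534.375)² / 534.375 = 0.2983
  white-kerneled: (23 − 35.625)² / 35.625 = 4.4741
χ² = 0.2983 + 4.4741 = 4.7724 ≈ 4.772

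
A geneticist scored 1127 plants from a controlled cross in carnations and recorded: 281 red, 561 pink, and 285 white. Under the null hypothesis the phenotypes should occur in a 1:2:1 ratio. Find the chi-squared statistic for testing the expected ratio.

0.051

The 1:2:1 ratio has 4 parts, so with N = 1127 the expected counts are:
  red: 1127 × 1/4 = 281.75
  pink: 1127 × 2/4 = 563.5
  white: 1127 × 1/4 = 281.75
χ² = Σ (O − E)² / E
  red: (281 − 281.75)² / 281.75 = 0.0020
  pink: (561 − 563.5)² / 563.5 = 0.0111
  white: (285 − 281.75)² / 281.75 = 0.0375
χ² = 0.0020 + 0.0111 + 0.0375 = 0.0506 ≈ 0.051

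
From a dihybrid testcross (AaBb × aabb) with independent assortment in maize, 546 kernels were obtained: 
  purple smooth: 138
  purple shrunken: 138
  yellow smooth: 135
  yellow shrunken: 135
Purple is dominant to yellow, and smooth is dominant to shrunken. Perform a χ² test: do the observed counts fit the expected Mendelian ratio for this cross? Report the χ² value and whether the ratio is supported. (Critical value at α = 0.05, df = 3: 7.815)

A dihybrid testcross with independent assortment gives a 1:1:1:1 ratio.
Under the 1:1:1:1 hypothesis (Σ ratio = 4, N = 546):
  purple smooth: 546 × 1/4 = 136.5
  purple shrunken: 546 × 1/4 = 136.5
  yellow smooth: 546 × 1/4 = 136.5
  yellow shrunken: 546 × 1/4 = 136.5
χ² = Σ (O − E)² / E
  purple smooth: (138 − 136.5)² / 136.5 = 0.0165
  purple shrunken: (138 − 136.5)² / 136.5 = 0.0165
  yellow smooth: (135 − 136.5)² / 136.5 = 0.0165
  yellow shrunken: (135 − 136.5)² / 136.5 = 0.0165
χ² = 0.0165 + 0.0165 + 0.0165 + 0.0165 = 0.066
Degrees of freedom = 4 − 1 = 3; critical value at α = 0.05 is 7.815.
Since 0.066 < 7.815, we fail to reject the null hypothesis — the data are consistent with the 1:1:1:1 ratio.

0.066; consistent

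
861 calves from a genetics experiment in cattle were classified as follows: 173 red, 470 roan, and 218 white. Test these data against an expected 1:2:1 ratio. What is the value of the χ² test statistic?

11.952

The 1:2:1 ratio has 4 parts, so with N = 861 the expected counts are:
  red: 861 × 1/4 = 215.25
  roan: 861 × 2/4 = 430.5
  white: 861 × 1/4 = 215.25
χ² = Σ (O − E)² / E
  red: (173 − 215.25)² / 215.25 = 8.2930
  roan: (470 − 430.5)² / 430.5 = 3.6243
  white: (218 − 215.25)² / 215.25 = 0.0351
χ² = 8.2930 + 3.6243 + 0.0351 = 11.9524 ≈ 11.952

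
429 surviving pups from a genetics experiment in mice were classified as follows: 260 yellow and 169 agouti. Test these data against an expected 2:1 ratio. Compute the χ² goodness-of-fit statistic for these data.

7.091

The 2:1 ratio has 3 parts, so with N = 429 the expected counts are:
  yellow: 429 × 2/3 = 286
  agouti: 429 × 1/3 = 143
χ² = Σ (O − E)² / E
  yellow: (260 − 286)² / 286 = 2.3636
  agouti: (169 − 143)² / 143 = 4.7273
χ² = 2.3636 + 4.7273 = 7.0909 ≈ 7.091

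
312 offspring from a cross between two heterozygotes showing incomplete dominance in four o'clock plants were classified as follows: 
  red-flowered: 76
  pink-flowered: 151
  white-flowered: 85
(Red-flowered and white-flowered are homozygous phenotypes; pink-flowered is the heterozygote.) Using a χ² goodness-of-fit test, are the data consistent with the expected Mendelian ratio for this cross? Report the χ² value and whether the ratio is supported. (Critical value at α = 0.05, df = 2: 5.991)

With incomplete dominance, a heterozygote × heterozygote cross gives a 1:2:1 phenotypic ratio.
The 1:2:1 ratio has 4 parts, so with N = 312 the expected counts are:
  red-flowered: 312 × 1/4 = 78
  pink-flowered: 312 × 2/4 = 156
  white-flowered: 312 × 1/4 = 78
χ² = Σ (O − E)² / E
  red-flowered: (76 − 78)² / 78 = 0.0513
  pink-flowered: (151 − 156)² / 156 = 0.1603
  white-flowered: (85 − 78)² / 78 = 0.6282
χ² = 0.0513 + 0.1603 + 0.6282 = 0.8398 ≈ 0.840
Degrees of freedom = 3 − 1 = 2; critical value at α = 0.05 is 5.991.
Since 0.840 < 5.991, we fail to reject the null hypothesis — the data are consistent with the 1:2:1 ratio.

0.840; consistent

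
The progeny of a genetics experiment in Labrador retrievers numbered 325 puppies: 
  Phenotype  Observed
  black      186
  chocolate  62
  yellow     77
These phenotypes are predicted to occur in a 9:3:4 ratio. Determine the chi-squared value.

Expected counts for N = 325 under a 9:3:4 ratio (total parts = 16):
  black: 325 × 9/16 = 182.8125
  chocolate: 325 × 3/16 = 60.9375
  yellow: 325 × 4/16 = 81.25
χ² = Σ (O − E)² / E
  black: (186 − 182.8125)² / 182.8125 = 0.0556
  chocolate: (62 − 60.9375)² / 60.9375 = 0.0185
  yellow: (77 − 81.25)² / 81.25 = 0.2223
χ² = 0.0556 + 0.0185 + 0.2223 = 0.2964 ≈ 0.296

0.296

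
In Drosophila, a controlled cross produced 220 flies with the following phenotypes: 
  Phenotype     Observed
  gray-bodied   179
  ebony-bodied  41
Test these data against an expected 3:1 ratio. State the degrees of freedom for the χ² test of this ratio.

1

A goodness-of-fit test with 2 phenotype classes has df = 2 − 1 = 1.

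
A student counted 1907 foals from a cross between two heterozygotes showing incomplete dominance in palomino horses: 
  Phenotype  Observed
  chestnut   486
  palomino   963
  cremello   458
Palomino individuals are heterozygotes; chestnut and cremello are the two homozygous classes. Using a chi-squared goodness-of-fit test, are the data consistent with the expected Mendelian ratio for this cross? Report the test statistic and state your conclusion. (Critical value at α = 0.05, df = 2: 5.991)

1.012; consistent

With incomplete dominance, a heterozygote × heterozygote cross gives a 1:2:1 phenotypic ratio.
The 1:2:1 ratio has 4 parts, so with N = 1907 the expected counts are:
  chestnut: 1907 × 1/4 = 476.75
  palomino: 1907 × 2/4 = 953.5
  cremello: 1907 × 1/4 = 476.75
χ² = Σ (O − E)² / E
  chestnut: (486 − 476.75)² / 476.75 = 0.1795
  palomino: (963 − 953.5)² / 953.5 = 0.0947
  cremello: (458 − 476.75)² / 476.75 = 0.7374
χ² = 0.1795 + 0.0947 + 0.7374 = 1.0116 ≈ 1.012
Degrees of freedom = 3 − 1 = 2; critical value at α = 0.05 is 5.991.
Since 1.012 < 5.991, we fail to reject the null hypothesis — the data are consistent with the 1:2:1 ratio.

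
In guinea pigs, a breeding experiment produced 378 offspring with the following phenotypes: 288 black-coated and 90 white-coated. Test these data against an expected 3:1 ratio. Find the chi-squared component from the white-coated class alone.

Total ratio parts = 4. Expected numbers out of 378:
  black-coated: 378 × 3/4 = 283.5
  white-coated: 378 × 1/4 = 94.5
Contribution of white-coated: (90 − 94.5)² / 94.5 = 0.2143

0.214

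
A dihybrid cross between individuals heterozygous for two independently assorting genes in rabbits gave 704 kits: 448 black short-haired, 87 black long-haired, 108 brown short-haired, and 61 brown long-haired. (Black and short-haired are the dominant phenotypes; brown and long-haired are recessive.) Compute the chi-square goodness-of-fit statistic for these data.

A dihybrid F₂ with independent assortment and complete dominance at both loci gives a 9:3:3:1 phenotypic ratio.
Expected counts for N = 704 under a 9:3:3:1 ratio (total parts = 16):
  black short-haired: 704 × 9/16 = 396
  black long-haired: 704 × 3/16 = 132
  brown short-haired: 704 × 3/16 = 132
  brown long-haired: 704 × 1/16 = 44
χ² = Σ (O − E)² / E
  black short-haired: (448 − 396)² / 396 = 6.8283
  black long-haired: (87 − 132)² / 132 = 15.3409
  brown short-haired: (108 − 132)² / 132 = 4.3636
  brown long-haired: (61 − 44)² / 44 = 6.5682
χ² = 6.8283 + 15.3409 + 4.3636 + 6.5682 = 33.101

33.101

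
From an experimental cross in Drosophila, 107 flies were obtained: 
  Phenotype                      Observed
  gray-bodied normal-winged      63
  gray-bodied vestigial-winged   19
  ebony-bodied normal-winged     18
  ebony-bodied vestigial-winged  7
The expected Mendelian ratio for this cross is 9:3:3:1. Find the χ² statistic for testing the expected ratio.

Total ratio parts = 16. Expected numbers out of 107:
  gray-bodied normal-winged: 107 × 9/16 = 60.1875
  gray-bodied vestigial-winged: 107 × 3/16 = 20.0625
  ebony-bodied normal-winged: 107 × 3/16 = 20.0625
  ebony-bodied vestigial-winged: 107 × 1/16 = 6.6875
χ² = Σ (O − E)² / E
  gray-bodied normal-winged: (63 − 60.1875)² / 60.1875 = 0.1314
  gray-bodied vestigial-winged: (19 − 20.0625)² / 20.0625 = 0.0563
  ebony-bodied normal-winged: (18 − 20.0625)² / 20.0625 = 0.2120
  ebony-bodied vestigial-winged: (7 − 6.6875)² / 6.6875 = 0.0146
χ² = 0.1314 + 0.0563 + 0.2120 + 0.0146 = 0.4143 ≈ 0.414

0.414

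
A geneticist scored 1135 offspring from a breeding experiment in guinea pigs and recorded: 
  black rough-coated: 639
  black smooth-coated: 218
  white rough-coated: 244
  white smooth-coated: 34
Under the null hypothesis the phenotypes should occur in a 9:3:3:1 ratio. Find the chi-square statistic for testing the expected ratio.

Total ratio parts = 16. Expected numbers out of 1135:
  black rough-coated: 1135 × 9/16 = 638.4375
  black smooth-coated: 1135 × 3/16 = 212.8125
  white rough-coated: 1135 × 3/16 = 212.8125
  white smooth-coated: 1135 × 1/16 = 70.9375
χ² = Σ (O − E)² / E
  black rough-coated: (639 − 638.4375)² / 638.4375 = 0.0005
  black smooth-coated: (218 − 212.8125)² / 212.8125 = 0.1265
  white rough-coated: (244 − 212.8125)² / 212.8125 = 4.5705
  white smooth-coated: (34 − 70.9375)² / 70.9375 = 19.2335
χ² = 0.0005 + 0.1265 + 4.5705 + 19.2335 = 23.931

23.931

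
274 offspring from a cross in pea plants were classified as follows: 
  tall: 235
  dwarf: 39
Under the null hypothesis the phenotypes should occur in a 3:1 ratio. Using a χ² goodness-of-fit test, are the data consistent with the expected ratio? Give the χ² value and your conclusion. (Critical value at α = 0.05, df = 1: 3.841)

Total ratio parts = 4. Expected numbers out of 274:
  tall: 274 × 3/4 = 205.5
  dwarf: 274 × 1/4 = 68.5
χ² = Σ (O − E)² / E
  tall: (235 − 205.5)² / 205.5 = 4.2348
  dwarf: (39 − 68.5)² / 68.5 = 12.7044
χ² = 4.2348 + 12.7044 = 16.9392 ≈ 16.939
Degrees of freedom = 2 − 1 = 1; critical value at α = 0.05 is 3.841.
Since 16.939 > 3.841, we reject the null hypothesis — the data do not fit the 3:1 ratio.

16.939; not consistent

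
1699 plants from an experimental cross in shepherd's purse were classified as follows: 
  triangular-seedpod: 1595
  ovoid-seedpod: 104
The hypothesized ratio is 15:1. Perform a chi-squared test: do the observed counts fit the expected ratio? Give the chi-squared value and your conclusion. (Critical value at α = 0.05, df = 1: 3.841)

The 15:1 ratio has 16 parts, so with N = 1699 the expected counts are:
  triangular-seedpod: 1699 × 15/16 = 1592.8125
  ovoid-seedpod: 1699 × 1/16 = 106.1875
χ² = Σ (O − E)² / E
  triangular-seedpod: (1595 − 1592.8125)² / 1592.8125 = 0.0030
  ovoid-seedpod: (104 − 106.1875)² / 106.1875 = 0.0451
χ² = 0.0030 + 0.0451 = 0.0481 ≈ 0.048
Degrees of freedom = 2 − 1 = 1; critical value at α = 0.05 is 3.841.
Since 0.048 < 3.841, we fail to reject the null hypothesis — the data are consistent with the 15:1 ratio.

0.048; consistent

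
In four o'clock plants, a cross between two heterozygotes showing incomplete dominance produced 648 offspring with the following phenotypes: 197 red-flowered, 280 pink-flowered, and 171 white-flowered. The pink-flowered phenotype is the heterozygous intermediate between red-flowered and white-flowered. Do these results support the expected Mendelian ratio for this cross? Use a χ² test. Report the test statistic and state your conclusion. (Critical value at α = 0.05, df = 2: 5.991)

14.037; not consistent

With incomplete dominance, a heterozygote × heterozygote cross gives a 1:2:1 phenotypic ratio.
Total ratio parts = 4. Expected numbers out of 648:
  red-flowered: 648 × 1/4 = 162
  pink-flowered: 648 × 2/4 = 324
  white-flowered: 648 × 1/4 = 162
χ² = Σ (O − E)² / E
  red-flowered: (197 − 162)² / 162 = 7.5617
  pink-flowered: (280 − 324)² / 324 = 5.9753
  white-flowered: (171 − 162)² / 162 = 0.5000
χ² = 7.5617 + 5.9753 + 0.5000 = 14.037
Degrees of freedom = 3 − 1 = 2; critical value at α = 0.05 is 5.991.
Since 14.037 > 5.991, we reject the null hypothesis — the data do not fit the 1:2:1 ratio.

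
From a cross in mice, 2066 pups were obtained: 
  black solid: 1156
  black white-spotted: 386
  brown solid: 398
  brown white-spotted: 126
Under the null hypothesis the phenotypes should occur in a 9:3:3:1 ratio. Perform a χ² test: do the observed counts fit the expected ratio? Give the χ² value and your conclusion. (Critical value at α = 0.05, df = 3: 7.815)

0.404; consistent

The 9:3:3:1 ratio has 16 parts, so with N = 2066 the expected counts are:
  black solid: 2066 × 9/16 = 1162.125
  black white-spotted: 2066 × 3/16 = 387.375
  brown solid: 2066 × 3/16 = 387.375
  brown white-spotted: 2066 × 1/16 = 129.125
χ² = Σ (O − E)² / E
  black solid: (1156 − 1162.125)² / 1162.125 = 0.0323
  black white-spotted: (386 − 387.375)² / 387.375 = 0.0049
  brown solid: (398 − 387.375)² / 387.375 = 0.2914
  brown white-spotted: (126 − 129.125)² / 129.125 = 0.0756
χ² = 0.0323 + 0.0049 + 0.2914 + 0.0756 = 0.4042 ≈ 0.404
Degrees of freedom = 4 − 1 = 3; critical value at α = 0.05 is 7.815.
Since 0.404 < 7.815, we fail to reject the null hypothesis — the data are consistent with the 9:3:3:1 ratio.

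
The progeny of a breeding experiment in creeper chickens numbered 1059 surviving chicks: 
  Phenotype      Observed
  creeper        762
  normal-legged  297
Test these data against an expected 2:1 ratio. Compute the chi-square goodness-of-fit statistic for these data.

13.326

Expected counts for N = 1059 under a 2:1 ratio (total parts = 3):
  creeper: 1059 × 2/3 = 706
  normal-legged: 1059 × 1/3 = 353
χ² = Σ (O − E)² / E
  creeper: (762 − 706)² / 706 = 4.4419
  normal-legged: (297 − 353)² / 353 = 8.8839
χ² = 4.4419 + 8.8839 = 13.3258 ≈ 13.326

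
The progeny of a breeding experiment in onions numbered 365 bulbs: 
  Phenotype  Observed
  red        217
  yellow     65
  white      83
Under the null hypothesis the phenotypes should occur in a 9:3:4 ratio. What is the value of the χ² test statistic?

1.584

The 9:3:4 ratio has 16 parts, so with N = 365 the expected counts are:
  red: 365 × 9/16 = 205.3125
  yellow: 365 × 3/16 = 68.4375
  white: 365 × 4/16 = 91.25
χ² = Σ (O − E)² / E
  red: (217 − 205.3125)² / 205.3125 = 0.6653
  yellow: (65 − 68.4375)² / 68.4375 = 0.1727
  white: (83 − 91.25)² / 91.25 = 0.7459
χ² = 0.6653 + 0.1727 + 0.7459 = 1.5839 ≈ 1.584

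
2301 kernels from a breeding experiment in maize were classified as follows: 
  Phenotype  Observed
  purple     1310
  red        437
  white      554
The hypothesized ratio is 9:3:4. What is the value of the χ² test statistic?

1.047

The 9:3:4 ratio has 16 parts, so with N = 2301 the expected counts are:
  purple: 2301 × 9/16 = 1294.3125
  red: 2301 × 3/16 = 431.4375
  white: 2301 × 4/16 = 575.25
χ² = Σ (O − E)² / E
  purple: (1310 − 1294.3125)² / 1294.3125 = 0.1901
  red: (437 − 431.4375)² / 431.4375 = 0.0717
  white: (554 − 575.25)² / 575.25 = 0.7850
χ² = 0.1901 + 0.0717 + 0.7850 = 1.0468 ≈ 1.047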